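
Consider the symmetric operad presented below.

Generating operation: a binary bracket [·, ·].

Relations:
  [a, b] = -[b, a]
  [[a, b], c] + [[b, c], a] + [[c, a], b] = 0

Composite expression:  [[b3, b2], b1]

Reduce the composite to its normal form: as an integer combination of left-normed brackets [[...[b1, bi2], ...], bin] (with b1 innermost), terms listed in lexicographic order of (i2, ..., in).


[[b1, b2], b3] - [[b1, b3], b2]

Antisymmetry and Jacobi reduce to b1-anchored left-normed brackets.
Composite bracket: [[b3, b2], b1]
Applying ab - ba throughout gives 4 signed words (2^2 = 4).
Collect the words opening with b1:
  sign of b1b2b3 is +1, so it contributes +[[b1, b2], b3]
  sign of b1b3b2 is -1, so it contributes -[[b1, b3], b2]


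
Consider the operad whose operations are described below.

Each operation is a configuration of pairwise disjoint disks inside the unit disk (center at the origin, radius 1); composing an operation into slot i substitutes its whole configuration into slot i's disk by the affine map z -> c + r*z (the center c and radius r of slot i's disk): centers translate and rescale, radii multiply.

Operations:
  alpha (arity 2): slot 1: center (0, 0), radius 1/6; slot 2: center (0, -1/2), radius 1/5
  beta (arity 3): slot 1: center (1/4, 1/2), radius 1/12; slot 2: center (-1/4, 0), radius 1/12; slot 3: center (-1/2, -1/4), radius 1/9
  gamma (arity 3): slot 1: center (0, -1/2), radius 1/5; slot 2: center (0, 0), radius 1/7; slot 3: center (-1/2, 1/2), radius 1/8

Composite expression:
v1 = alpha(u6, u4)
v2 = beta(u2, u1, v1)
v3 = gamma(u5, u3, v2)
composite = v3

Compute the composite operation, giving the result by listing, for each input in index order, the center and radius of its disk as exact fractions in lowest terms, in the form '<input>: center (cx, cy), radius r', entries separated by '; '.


u1: center (-17/32, 1/2), radius 1/96; u2: center (-15/32, 9/16), radius 1/96; u3: center (0, 0), radius 1/7; u4: center (-9/16, 133/288), radius 1/360; u5: center (0, -1/2), radius 1/5; u6: center (-9/16, 15/32), radius 1/432

Only the slot chain above each u matters under gamma; compose those maps.
tracing u5 down its 1-map path: center (0, -1/2), radius 1/5
tracing u3 down its 1-map path: center (0, 0), radius 1/7
tracing u2 down its 2-map path: center (-15/32, 9/16), radius 1/96
tracing u1 down its 2-map path: center (-17/32, 1/2), radius 1/96
tracing u6 down its 3-map path: center (-9/16, 15/32), radius 1/432
tracing u4 down its 3-map path: center (-9/16, 133/288), radius 1/360


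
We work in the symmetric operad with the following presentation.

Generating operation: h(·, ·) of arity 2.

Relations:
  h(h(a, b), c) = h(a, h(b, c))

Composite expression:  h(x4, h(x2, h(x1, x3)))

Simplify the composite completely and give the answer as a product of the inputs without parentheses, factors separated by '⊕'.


Associativity of h dissolves the nesting; only the x-input order survives.
h(x1, x3) flattens to x1 ⊕ x3
h(x2, h(x1, x3)) flattens to x2 ⊕ x1 ⊕ x3
h(x4, h(x2, h(x1, x3))) flattens to x4 ⊕ x2 ⊕ x1 ⊕ x3

x4 ⊕ x2 ⊕ x1 ⊕ x3


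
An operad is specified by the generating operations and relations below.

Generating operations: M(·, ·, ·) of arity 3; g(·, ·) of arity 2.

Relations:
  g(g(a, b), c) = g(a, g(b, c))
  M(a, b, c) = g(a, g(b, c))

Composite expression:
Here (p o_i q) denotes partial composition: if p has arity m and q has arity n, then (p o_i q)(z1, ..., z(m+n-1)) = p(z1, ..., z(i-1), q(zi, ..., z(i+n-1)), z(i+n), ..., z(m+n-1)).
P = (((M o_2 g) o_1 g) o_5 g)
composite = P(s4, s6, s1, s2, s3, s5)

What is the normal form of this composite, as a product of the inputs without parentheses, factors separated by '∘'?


s4 ∘ s6 ∘ s1 ∘ s2 ∘ s3 ∘ s5

Key point: M is associative — brackets drop, the s-order remains.
g(s4, s6) collapses to s4 ∘ s6
g(s1, s2) collapses to s1 ∘ s2
g(s3, s5) collapses to s3 ∘ s5
M(g(s4, s6), g(s1, s2), g(s3, s5)) collapses to s4 ∘ s6 ∘ s1 ∘ s2 ∘ s3 ∘ s5


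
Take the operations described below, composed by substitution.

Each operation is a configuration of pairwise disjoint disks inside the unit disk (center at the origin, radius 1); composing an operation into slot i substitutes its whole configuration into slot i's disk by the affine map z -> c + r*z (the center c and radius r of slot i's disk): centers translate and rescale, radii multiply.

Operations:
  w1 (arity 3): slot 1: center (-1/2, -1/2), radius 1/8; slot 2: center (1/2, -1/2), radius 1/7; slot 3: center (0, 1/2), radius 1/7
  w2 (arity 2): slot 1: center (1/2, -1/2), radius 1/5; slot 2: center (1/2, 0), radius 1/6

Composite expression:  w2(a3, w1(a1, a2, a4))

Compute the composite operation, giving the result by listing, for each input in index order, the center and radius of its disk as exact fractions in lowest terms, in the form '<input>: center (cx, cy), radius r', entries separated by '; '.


Each a-disk chains the slot maps above it in w2; radii multiply.
for a3, the 1-step affine chain lands on center (1/2, -1/2), radius 1/5
for a1, the 2-step affine chain lands on center (5/12, -1/12), radius 1/48
for a2, the 2-step affine chain lands on center (7/12, -1/12), radius 1/42
for a4, the 2-step affine chain lands on center (1/2, 1/12), radius 1/42

a1: center (5/12, -1/12), radius 1/48; a2: center (7/12, -1/12), radius 1/42; a3: center (1/2, -1/2), radius 1/5; a4: center (1/2, 1/12), radius 1/42


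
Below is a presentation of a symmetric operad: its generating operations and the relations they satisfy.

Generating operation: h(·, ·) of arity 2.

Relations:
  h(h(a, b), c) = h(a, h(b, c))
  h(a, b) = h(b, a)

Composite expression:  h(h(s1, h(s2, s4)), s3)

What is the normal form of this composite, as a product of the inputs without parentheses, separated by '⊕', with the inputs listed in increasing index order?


s1 ⊕ s2 ⊕ s3 ⊕ s4

Reordering under h is free, so list the s-inputs canonically.
h(s2, s4) spells out as s2 ⊕ s4
h(s1, h(s2, s4)) spells out as s1 ⊕ s2 ⊕ s4
h(h(s1, h(s2, s4)), s3) spells out as s1 ⊕ s2 ⊕ s4 ⊕ s3
rearranged into index order: s1 ⊕ s2 ⊕ s3 ⊕ s4


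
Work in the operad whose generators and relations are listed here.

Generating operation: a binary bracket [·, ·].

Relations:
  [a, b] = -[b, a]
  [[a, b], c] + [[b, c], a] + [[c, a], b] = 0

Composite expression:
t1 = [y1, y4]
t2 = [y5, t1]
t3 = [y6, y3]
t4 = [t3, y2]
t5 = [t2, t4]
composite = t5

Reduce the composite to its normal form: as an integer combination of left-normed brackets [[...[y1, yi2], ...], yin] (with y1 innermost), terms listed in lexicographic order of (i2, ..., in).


In the tensor algebra, words opening y1 carry the y1-anchored form.
Composite bracket: [[y5, [y1, y4]], [[y6, y3], y2]]
Expanding via [a, b] = ab - ba: 32 signed words (2^5 = 32).
The y1-initial words carry the normal form:
  y1y4y5y2y3y6 appears with sign -1, giving the term -[[[[[y1, y4], y5], y2], y3], y6]
  y1y4y5y2y6y3 appears with sign +1, giving the term +[[[[[y1, y4], y5], y2], y6], y3]
  y1y4y5y3y6y2 appears with sign +1, giving the term +[[[[[y1, y4], y5], y3], y6], y2]
  y1y4y5y6y3y2 appears with sign -1, giving the term -[[[[[y1, y4], y5], y6], y3], y2]

-[[[[[y1, y4], y5], y2], y3], y6] + [[[[[y1, y4], y5], y2], y6], y3] + [[[[[y1, y4], y5], y3], y6], y2] - [[[[[y1, y4], y5], y6], y3], y2]


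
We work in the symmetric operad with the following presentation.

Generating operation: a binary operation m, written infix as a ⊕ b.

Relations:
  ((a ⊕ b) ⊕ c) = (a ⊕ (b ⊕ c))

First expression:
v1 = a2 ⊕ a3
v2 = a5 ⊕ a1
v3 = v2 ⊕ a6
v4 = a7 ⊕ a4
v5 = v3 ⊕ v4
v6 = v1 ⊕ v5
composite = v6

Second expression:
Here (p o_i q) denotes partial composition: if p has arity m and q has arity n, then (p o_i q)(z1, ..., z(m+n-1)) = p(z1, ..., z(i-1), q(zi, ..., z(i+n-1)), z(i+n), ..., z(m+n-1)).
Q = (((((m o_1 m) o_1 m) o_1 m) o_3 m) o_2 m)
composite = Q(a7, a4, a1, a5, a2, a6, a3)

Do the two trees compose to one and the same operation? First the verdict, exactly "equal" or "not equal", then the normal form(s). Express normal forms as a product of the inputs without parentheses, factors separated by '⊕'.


not equal; the first gives a2 ⊕ a3 ⊕ a5 ⊕ a1 ⊕ a6 ⊕ a7 ⊕ a4 and the second a7 ⊕ a4 ⊕ a1 ⊕ a5 ⊕ a2 ⊕ a6 ⊕ a3


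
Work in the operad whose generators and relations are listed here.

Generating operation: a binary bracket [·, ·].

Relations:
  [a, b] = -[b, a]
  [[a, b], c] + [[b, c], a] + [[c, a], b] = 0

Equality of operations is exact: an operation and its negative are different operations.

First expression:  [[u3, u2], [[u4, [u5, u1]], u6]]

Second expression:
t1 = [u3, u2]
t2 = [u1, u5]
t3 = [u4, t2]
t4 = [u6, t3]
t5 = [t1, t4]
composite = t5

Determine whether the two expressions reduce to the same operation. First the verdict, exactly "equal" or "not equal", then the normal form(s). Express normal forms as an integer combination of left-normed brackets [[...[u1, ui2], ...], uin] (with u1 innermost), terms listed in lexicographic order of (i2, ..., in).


The first expression reduces to [[[[[u1, u5], u4], u6], u2], u3] - [[[[[u1, u5], u4], u6], u3], u2]
The second expression reduces to [[[[[u1, u5], u4], u6], u2], u3] - [[[[[u1, u5], u4], u6], u3], u2]
The forms coincide; equal.

equal — both sides give [[[[[u1, u5], u4], u6], u2], u3] - [[[[[u1, u5], u4], u6], u3], u2]


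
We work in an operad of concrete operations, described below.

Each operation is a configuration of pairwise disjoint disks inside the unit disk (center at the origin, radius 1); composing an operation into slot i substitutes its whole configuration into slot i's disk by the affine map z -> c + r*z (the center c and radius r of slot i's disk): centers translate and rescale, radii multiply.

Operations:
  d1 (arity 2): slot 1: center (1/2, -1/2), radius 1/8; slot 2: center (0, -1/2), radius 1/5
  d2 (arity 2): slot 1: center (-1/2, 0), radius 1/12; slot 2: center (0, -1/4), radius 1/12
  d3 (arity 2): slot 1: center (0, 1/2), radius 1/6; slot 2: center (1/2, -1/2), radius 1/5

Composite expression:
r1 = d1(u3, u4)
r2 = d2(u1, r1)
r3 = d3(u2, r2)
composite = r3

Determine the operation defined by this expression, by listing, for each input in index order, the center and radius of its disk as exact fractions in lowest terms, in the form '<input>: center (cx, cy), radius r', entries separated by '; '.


Each u-disk chains the slot maps above it in d3; radii multiply.
u2: after 1 affine step, its disk has center (0, 1/2), radius 1/6
u1: after 2 affine steps, its disk has center (2/5, -1/2), radius 1/60
u3: after 3 affine steps, its disk has center (61/120, -67/120), radius 1/480
u4: after 3 affine steps, its disk has center (1/2, -67/120), radius 1/300

u1: center (2/5, -1/2), radius 1/60; u2: center (0, 1/2), radius 1/6; u3: center (61/120, -67/120), radius 1/480; u4: center (1/2, -67/120), radius 1/300


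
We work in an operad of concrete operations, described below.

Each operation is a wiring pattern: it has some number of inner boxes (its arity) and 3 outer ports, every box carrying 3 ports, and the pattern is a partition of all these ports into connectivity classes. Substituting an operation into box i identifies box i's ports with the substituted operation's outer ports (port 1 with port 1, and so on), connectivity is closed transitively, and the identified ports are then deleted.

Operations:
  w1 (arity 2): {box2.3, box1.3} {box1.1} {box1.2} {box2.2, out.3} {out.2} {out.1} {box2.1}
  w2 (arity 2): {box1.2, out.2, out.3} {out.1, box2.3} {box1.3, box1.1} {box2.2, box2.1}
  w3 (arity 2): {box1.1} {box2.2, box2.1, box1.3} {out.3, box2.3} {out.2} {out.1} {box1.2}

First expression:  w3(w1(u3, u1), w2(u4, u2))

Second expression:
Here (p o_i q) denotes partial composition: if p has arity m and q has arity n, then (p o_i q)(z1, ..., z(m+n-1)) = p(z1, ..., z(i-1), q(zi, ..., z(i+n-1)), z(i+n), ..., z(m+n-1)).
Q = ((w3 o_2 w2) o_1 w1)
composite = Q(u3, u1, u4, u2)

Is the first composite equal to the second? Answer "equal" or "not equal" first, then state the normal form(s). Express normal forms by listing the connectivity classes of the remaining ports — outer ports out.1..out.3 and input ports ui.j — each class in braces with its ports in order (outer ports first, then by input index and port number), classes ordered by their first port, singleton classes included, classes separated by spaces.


equal: each reduces to {out.1} {out.2} {out.3, u1.2, u2.3, u4.2} {u1.1} {u1.3, u3.3} {u2.1, u2.2} {u3.1} {u3.2} {u4.1, u4.3}

In normal form, the first expression is {out.1} {out.2} {out.3, u1.2, u2.3, u4.2} {u1.1} {u1.3, u3.3} {u2.1, u2.2} {u3.1} {u3.2} {u4.1, u4.3}
In normal form, the second expression is {out.1} {out.2} {out.3, u1.2, u2.3, u4.2} {u1.1} {u1.3, u3.3} {u2.1, u2.2} {u3.1} {u3.2} {u4.1, u4.3}
Both agree, so they are equal.


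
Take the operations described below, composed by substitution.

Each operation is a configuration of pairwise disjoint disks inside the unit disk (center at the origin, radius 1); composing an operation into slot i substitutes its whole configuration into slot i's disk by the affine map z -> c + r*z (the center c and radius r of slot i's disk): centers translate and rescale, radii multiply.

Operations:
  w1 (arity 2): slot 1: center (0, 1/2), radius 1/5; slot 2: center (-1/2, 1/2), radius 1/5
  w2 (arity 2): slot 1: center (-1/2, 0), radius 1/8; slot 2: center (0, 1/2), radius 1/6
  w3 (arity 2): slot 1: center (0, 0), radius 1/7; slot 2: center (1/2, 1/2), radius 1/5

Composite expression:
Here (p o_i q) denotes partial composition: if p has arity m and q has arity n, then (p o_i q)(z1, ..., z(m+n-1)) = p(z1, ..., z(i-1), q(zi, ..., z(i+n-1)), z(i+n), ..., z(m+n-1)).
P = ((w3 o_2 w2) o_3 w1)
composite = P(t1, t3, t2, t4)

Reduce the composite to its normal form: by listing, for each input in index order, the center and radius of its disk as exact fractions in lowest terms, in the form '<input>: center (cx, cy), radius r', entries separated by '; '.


t1: center (0, 0), radius 1/7; t2: center (1/2, 37/60), radius 1/150; t3: center (2/5, 1/2), radius 1/40; t4: center (29/60, 37/60), radius 1/150


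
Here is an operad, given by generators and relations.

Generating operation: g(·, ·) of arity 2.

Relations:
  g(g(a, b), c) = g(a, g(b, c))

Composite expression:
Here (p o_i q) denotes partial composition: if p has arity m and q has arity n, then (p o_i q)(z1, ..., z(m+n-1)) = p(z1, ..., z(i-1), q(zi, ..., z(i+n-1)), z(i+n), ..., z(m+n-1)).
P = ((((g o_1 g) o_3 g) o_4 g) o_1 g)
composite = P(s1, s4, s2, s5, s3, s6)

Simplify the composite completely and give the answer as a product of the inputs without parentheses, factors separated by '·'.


s1 · s4 · s2 · s5 · s3 · s6

Key point: g is associative — brackets drop, the s-order remains.
g(s1, s4) linearizes to s1 · s4
g(g(s1, s4), s2) linearizes to s1 · s4 · s2
g(s3, s6) linearizes to s3 · s6
g(s5, g(s3, s6)) linearizes to s5 · s3 · s6
g(g(g(s1, s4), s2), g(s5, g(s3, s6))) linearizes to s1 · s4 · s2 · s5 · s3 · s6


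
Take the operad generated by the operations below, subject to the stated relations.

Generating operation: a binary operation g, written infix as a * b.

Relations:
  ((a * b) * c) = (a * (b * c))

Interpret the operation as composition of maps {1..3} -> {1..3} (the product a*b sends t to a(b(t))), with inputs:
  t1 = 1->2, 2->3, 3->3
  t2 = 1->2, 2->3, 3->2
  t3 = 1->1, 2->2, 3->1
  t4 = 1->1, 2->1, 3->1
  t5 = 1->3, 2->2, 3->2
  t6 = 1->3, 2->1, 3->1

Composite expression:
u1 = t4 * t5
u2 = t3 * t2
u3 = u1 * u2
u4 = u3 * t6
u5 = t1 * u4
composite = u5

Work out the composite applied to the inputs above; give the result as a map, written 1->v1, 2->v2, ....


1->2, 2->2, 3->2

(t4 * t5) = 1->1, 2->1, 3->1
(t3 * t2) = 1->2, 2->1, 3->2
((t4 * t5) * (t3 * t2)) = 1->1, 2->1, 3->1
(((t4 * t5) * (t3 * t2)) * t6) = 1->1, 2->1, 3->1
(t1 * (((t4 * t5) * (t3 * t2)) * t6)) = 1->2, 2->2, 3->2


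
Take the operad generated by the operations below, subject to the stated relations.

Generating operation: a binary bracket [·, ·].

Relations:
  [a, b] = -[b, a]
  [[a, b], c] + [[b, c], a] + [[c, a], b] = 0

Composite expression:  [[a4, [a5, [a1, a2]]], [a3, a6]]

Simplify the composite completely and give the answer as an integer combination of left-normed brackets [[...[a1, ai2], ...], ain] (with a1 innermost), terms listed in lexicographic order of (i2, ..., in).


[[[[[a1, a2], a5], a4], a3], a6] - [[[[[a1, a2], a5], a4], a6], a3]

Skip Jacobi rewriting: expand, keep a1-initial words, read off terms.
Composite bracket: [[a4, [a5, [a1, a2]]], [a3, a6]]
Expanding via [a, b] = ab - ba: 32 signed words (2^5 = 32).
Collect the words opening with a1:
  word a1a2a5a4a3a6 has sign +1, contributing +[[[[[a1, a2], a5], a4], a3], a6]
  word a1a2a5a4a6a3 has sign -1, contributing -[[[[[a1, a2], a5], a4], a6], a3]


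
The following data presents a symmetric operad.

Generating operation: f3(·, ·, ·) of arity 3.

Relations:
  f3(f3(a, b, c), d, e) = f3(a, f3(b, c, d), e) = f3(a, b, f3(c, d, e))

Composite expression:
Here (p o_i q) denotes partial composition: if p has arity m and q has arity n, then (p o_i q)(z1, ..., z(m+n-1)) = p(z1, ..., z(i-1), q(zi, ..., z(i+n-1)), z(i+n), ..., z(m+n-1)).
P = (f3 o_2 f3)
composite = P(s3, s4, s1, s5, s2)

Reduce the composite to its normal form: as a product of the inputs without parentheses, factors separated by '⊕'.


s3 ⊕ s4 ⊕ s1 ⊕ s5 ⊕ s2

All parenthesizations of f3 agree; list the s-inputs left to right.
f3(s4, s1, s5) linearizes to s4 ⊕ s1 ⊕ s5
f3(s3, f3(s4, s1, s5), s2) linearizes to s3 ⊕ s4 ⊕ s1 ⊕ s5 ⊕ s2


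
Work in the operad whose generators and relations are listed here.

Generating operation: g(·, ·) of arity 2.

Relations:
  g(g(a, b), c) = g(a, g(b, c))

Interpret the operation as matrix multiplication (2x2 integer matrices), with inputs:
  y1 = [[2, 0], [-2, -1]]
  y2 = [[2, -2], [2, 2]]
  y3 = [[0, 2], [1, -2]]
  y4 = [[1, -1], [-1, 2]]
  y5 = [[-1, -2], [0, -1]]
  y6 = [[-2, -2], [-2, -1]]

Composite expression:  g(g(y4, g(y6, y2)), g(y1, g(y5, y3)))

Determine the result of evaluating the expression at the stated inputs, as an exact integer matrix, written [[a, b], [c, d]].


[[-2, 4], [36, -40]]

g(y6, y2) = [[-8, 0], [-6, 2]]
g(y4, g(y6, y2)) = [[-2, -2], [-4, 4]]
g(y5, y3) = [[-2, 2], [-1, 2]]
g(y1, g(y5, y3)) = [[-4, 4], [5, -6]]
g(g(y4, g(y6, y2)), g(y1, g(y5, y3))) = [[-2, 4], [36, -40]]


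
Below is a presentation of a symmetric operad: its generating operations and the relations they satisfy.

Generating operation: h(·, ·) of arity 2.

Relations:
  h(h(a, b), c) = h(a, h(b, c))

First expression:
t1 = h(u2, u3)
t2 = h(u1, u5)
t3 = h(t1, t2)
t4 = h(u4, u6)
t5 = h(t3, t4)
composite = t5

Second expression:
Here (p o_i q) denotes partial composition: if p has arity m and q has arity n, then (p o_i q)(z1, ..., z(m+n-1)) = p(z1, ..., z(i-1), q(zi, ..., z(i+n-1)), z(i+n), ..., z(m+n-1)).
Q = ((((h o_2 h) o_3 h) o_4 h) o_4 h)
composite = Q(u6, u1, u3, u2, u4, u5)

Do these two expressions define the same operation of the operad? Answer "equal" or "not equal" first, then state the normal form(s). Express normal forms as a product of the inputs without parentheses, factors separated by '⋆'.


Normal form of the first expression: u2 ⋆ u3 ⋆ u1 ⋆ u5 ⋆ u4 ⋆ u6
Normal form of the second expression: u6 ⋆ u1 ⋆ u3 ⋆ u2 ⋆ u4 ⋆ u5
The normal forms differ: not equal.

not equal; first: u2 ⋆ u3 ⋆ u1 ⋆ u5 ⋆ u4 ⋆ u6; second: u6 ⋆ u1 ⋆ u3 ⋆ u2 ⋆ u4 ⋆ u5


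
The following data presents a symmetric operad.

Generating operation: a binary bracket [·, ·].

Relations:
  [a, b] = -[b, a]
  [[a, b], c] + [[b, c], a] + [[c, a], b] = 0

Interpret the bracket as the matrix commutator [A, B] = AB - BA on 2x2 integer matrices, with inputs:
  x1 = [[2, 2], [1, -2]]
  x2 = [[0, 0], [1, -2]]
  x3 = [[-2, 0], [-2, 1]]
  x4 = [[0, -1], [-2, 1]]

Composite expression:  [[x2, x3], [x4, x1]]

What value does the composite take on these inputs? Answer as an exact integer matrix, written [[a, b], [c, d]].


[[-2, 0], [6, 2]]


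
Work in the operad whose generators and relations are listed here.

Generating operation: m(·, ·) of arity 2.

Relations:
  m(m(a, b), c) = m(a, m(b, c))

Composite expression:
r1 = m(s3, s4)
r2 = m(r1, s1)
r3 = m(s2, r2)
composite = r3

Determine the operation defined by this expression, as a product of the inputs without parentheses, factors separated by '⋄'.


The m-tree's shape is irrelevant; the s-reading-order decides.
m(s3, s4) reduces to s3 ⋄ s4
m(m(s3, s4), s1) reduces to s3 ⋄ s4 ⋄ s1
m(s2, m(m(s3, s4), s1)) reduces to s2 ⋄ s3 ⋄ s4 ⋄ s1

s2 ⋄ s3 ⋄ s4 ⋄ s1


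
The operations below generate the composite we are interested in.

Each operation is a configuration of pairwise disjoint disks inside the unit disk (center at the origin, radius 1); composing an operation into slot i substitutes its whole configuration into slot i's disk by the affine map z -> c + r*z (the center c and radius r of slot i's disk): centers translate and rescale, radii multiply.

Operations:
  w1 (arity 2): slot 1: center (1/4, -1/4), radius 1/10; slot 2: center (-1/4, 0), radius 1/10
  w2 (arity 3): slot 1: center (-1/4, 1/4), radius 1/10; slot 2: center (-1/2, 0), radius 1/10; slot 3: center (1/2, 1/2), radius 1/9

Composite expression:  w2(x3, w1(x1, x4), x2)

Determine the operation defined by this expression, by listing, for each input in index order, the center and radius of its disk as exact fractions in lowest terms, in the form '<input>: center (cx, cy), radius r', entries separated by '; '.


x1: center (-19/40, -1/40), radius 1/100; x2: center (1/2, 1/2), radius 1/9; x3: center (-1/4, 1/4), radius 1/10; x4: center (-21/40, 0), radius 1/100

Nesting under w2 composes maps z -> c + r*z down each x-path.
x3: after 1 affine step, its disk has center (-1/4, 1/4), radius 1/10
x1: after 2 affine steps, its disk has center (-19/40, -1/40), radius 1/100
x4: after 2 affine steps, its disk has center (-21/40, 0), radius 1/100
x2: after 1 affine step, its disk has center (1/2, 1/2), radius 1/9


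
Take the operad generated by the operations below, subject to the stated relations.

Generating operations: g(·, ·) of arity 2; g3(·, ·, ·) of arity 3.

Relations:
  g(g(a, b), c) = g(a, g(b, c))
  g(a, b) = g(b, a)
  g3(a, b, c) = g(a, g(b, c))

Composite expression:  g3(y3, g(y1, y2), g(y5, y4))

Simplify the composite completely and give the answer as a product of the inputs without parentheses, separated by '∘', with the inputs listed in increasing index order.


y1 ∘ y2 ∘ y3 ∘ y4 ∘ y5

With g3 associative and commutative, the y-input set is all that matters.
g(y1, y2) reduces to y1 ∘ y2
g(y5, y4) reduces to y5 ∘ y4
g3(y3, g(y1, y2), g(y5, y4)) reduces to y3 ∘ y1 ∘ y2 ∘ y5 ∘ y4
commutativity sorts the factors: y1 ∘ y2 ∘ y3 ∘ y4 ∘ y5


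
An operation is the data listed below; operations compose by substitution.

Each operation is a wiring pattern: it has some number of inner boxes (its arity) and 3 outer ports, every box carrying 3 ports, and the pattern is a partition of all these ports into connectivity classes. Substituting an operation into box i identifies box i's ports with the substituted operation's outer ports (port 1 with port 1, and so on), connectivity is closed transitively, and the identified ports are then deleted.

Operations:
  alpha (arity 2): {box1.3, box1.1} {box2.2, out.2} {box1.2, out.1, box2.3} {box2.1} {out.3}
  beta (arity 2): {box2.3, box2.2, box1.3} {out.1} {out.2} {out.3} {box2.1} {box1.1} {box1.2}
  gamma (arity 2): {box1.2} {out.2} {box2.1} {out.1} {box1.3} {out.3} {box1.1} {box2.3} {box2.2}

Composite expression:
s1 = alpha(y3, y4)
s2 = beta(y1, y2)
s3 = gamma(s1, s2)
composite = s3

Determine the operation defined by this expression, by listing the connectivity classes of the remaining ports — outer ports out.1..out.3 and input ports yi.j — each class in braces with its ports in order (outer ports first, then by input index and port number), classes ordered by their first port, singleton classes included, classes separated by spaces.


Connectivity passes through glued gamma-boundaries; trace each wire chain.
composing alpha on (y3, y4), with out.j its own outer ports: {out.1, y3.2, y4.3} {out.2, y4.2} {out.3} {y3.1, y3.3} {y4.1}
composing beta on (y1, y2), with out.j its own outer ports: {out.1} {out.2} {out.3} {y1.1} {y1.2} {y1.3, y2.2, y2.3} {y2.1}
composing gamma on (y3, y4, y1, y2), with out.j its own outer ports: {out.1} {out.2} {out.3} {y1.1} {y1.2} {y1.3, y2.2, y2.3} {y2.1} {y3.1, y3.3} {y3.2, y4.3} {y4.1} {y4.2}

{out.1} {out.2} {out.3} {y1.1} {y1.2} {y1.3, y2.2, y2.3} {y2.1} {y3.1, y3.3} {y3.2, y4.3} {y4.1} {y4.2}


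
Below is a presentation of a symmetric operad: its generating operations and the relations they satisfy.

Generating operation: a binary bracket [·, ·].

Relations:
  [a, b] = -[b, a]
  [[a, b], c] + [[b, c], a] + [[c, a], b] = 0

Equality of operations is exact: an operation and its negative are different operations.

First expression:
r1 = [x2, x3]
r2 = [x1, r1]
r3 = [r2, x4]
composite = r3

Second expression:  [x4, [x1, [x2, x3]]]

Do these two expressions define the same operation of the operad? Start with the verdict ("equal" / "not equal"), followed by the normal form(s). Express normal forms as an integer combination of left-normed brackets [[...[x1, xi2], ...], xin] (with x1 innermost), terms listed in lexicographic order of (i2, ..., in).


Normal form of the first expression: [[[x1, x2], x3], x4] - [[[x1, x3], x2], x4]
Normal form of the second expression: -[[[x1, x2], x3], x4] + [[[x1, x3], x2], x4]
Distinct normal forms: not equal.

not equal; first: [[[x1, x2], x3], x4] - [[[x1, x3], x2], x4]; second: -[[[x1, x2], x3], x4] + [[[x1, x3], x2], x4]


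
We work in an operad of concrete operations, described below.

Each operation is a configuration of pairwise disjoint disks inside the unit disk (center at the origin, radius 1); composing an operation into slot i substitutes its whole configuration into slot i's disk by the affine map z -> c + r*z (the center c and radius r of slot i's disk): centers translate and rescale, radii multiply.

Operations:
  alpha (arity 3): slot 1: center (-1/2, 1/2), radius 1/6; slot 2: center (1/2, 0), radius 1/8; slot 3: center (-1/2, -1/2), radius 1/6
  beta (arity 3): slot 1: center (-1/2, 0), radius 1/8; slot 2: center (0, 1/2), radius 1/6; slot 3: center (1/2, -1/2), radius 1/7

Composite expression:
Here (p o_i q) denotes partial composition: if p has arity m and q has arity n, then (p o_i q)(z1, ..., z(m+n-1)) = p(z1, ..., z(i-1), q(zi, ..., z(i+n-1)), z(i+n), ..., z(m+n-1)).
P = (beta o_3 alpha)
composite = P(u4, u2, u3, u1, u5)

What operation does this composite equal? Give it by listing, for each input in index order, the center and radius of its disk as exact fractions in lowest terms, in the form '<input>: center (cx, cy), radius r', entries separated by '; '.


Affine substitution under beta: radii multiply and u-centers shift.
tracing u4 down its 1-map path: center (-1/2, 0), radius 1/8
tracing u2 down its 1-map path: center (0, 1/2), radius 1/6
tracing u3 down its 2-map path: center (3/7, -3/7), radius 1/42
tracing u1 down its 2-map path: center (4/7, -1/2), radius 1/56
tracing u5 down its 2-map path: center (3/7, -4/7), radius 1/42

u1: center (4/7, -1/2), radius 1/56; u2: center (0, 1/2), radius 1/6; u3: center (3/7, -3/7), radius 1/42; u4: center (-1/2, 0), radius 1/8; u5: center (3/7, -4/7), radius 1/42


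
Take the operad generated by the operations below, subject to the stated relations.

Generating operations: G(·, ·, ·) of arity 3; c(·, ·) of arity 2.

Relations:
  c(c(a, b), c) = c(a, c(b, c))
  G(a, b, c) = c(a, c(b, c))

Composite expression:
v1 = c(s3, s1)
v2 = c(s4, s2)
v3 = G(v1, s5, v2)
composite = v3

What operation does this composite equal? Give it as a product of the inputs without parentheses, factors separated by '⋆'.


s3 ⋆ s1 ⋆ s5 ⋆ s4 ⋆ s2

Associativity of G dissolves the nesting; only the s-input order survives.
c(s3, s1) collapses to s3 ⋆ s1
c(s4, s2) collapses to s4 ⋆ s2
G(c(s3, s1), s5, c(s4, s2)) collapses to s3 ⋆ s1 ⋆ s5 ⋆ s4 ⋆ s2


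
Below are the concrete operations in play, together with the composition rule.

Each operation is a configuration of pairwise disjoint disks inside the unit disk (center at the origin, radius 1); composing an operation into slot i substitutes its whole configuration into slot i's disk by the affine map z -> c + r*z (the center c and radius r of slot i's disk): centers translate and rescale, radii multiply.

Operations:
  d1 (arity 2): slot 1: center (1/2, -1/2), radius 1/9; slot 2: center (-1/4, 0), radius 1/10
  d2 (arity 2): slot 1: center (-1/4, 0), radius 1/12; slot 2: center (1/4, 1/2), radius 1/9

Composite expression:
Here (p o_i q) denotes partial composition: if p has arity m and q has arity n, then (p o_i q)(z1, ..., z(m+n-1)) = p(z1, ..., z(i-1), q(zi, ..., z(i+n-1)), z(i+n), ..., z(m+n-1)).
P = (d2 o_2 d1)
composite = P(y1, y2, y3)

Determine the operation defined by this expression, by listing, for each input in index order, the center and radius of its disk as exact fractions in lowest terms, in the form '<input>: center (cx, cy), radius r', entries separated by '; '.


y1: center (-1/4, 0), radius 1/12; y2: center (11/36, 4/9), radius 1/81; y3: center (2/9, 1/2), radius 1/90

Below d2, radii multiply path by path; the y-disk centers shift.
y1 passes through 1 substitution, ending at center (-1/4, 0), radius 1/12
y2 passes through 2 substitutions, ending at center (11/36, 4/9), radius 1/81
y3 passes through 2 substitutions, ending at center (2/9, 1/2), radius 1/90


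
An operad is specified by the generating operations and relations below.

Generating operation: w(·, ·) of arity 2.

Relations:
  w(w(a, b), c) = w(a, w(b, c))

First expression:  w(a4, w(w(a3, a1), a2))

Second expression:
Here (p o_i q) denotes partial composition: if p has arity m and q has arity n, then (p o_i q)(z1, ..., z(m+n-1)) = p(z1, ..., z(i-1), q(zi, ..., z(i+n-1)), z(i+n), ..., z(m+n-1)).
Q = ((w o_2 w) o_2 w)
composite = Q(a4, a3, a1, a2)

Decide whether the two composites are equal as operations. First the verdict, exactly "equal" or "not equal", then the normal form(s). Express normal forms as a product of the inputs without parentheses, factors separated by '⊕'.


equal; the common form is a4 ⊕ a3 ⊕ a1 ⊕ a2

Normal form of the first expression: a4 ⊕ a3 ⊕ a1 ⊕ a2
Normal form of the second expression: a4 ⊕ a3 ⊕ a1 ⊕ a2
The normal forms match — equal.


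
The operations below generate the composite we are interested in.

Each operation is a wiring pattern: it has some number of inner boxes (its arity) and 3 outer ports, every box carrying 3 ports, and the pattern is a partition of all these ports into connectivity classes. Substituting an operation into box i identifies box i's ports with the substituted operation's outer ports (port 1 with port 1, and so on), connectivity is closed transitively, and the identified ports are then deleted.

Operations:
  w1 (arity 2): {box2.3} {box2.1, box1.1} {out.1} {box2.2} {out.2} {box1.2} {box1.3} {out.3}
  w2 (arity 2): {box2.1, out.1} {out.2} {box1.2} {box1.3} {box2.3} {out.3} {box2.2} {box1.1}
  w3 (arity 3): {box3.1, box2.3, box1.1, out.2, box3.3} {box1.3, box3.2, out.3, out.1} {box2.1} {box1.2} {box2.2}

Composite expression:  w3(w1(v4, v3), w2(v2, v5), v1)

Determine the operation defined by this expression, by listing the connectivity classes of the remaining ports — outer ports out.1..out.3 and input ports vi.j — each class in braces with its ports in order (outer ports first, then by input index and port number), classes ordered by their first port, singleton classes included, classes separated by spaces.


Two ports join when wires chain via w3-identified ports.
stage w1: inputs (v4, v3), connectivity {out.1} {out.2} {out.3} {v3.1, v4.1} {v3.2} {v3.3} {v4.2} {v4.3}, out.j its boundary
stage w2: inputs (v2, v5), connectivity {out.1, v5.1} {out.2} {out.3} {v2.1} {v2.2} {v2.3} {v5.2} {v5.3}, out.j its boundary
stage w3: inputs (v4, v3, v2, v5, v1), connectivity {out.1, out.3, v1.2} {out.2, v1.1, v1.3} {v2.1} {v2.2} {v2.3} {v3.1, v4.1} {v3.2} {v3.3} {v4.2} {v4.3} {v5.1} {v5.2} {v5.3}, out.j its boundary

{out.1, out.3, v1.2} {out.2, v1.1, v1.3} {v2.1} {v2.2} {v2.3} {v3.1, v4.1} {v3.2} {v3.3} {v4.2} {v4.3} {v5.1} {v5.2} {v5.3}


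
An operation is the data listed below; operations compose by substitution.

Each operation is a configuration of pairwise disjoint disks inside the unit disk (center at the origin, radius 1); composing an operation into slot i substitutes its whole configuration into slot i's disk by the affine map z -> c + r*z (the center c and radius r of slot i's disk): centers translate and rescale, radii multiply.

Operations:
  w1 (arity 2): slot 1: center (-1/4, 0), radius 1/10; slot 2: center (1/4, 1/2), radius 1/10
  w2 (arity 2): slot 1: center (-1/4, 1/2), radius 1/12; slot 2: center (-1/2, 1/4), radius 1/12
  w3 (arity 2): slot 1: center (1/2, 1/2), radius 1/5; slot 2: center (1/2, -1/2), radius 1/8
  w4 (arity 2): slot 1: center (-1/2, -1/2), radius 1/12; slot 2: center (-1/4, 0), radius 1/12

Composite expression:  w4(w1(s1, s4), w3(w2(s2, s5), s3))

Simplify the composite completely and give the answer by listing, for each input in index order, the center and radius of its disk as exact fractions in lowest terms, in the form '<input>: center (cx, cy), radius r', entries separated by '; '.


s1: center (-25/48, -1/2), radius 1/120; s2: center (-17/80, 1/20), radius 1/720; s3: center (-5/24, -1/24), radius 1/96; s4: center (-23/48, -11/24), radius 1/120; s5: center (-13/60, 11/240), radius 1/720

Follow each s-input down from w4: c' goes to c + r*c', radius to r*r'.
s1 passes through 2 substitutions, ending at center (-25/48, -1/2), radius 1/120
s4 passes through 2 substitutions, ending at center (-23/48, -11/24), radius 1/120
s2 passes through 3 substitutions, ending at center (-17/80, 1/20), radius 1/720
s5 passes through 3 substitutions, ending at center (-13/60, 11/240), radius 1/720
s3 passes through 2 substitutions, ending at center (-5/24, -1/24), radius 1/96


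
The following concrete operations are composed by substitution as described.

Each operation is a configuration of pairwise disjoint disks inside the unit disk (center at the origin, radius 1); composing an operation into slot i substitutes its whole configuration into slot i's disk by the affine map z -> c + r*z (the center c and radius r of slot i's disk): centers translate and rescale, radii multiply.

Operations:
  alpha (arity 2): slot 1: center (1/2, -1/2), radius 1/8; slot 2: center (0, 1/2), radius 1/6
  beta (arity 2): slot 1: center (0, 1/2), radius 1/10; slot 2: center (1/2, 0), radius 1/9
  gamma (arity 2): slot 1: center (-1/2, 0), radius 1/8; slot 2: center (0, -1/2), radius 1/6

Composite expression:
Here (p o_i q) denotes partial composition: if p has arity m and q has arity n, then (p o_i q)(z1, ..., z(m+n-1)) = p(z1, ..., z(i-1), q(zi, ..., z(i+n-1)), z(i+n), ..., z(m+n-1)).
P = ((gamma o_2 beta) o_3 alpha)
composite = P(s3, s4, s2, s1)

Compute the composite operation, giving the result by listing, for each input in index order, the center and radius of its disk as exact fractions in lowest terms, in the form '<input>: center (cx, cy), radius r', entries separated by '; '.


s1: center (1/12, -53/108), radius 1/324; s2: center (5/54, -55/108), radius 1/432; s3: center (-1/2, 0), radius 1/8; s4: center (0, -5/12), radius 1/60

Only the slot chain above each s matters under gamma; compose those maps.
s3: after 1 affine step, its disk has center (-1/2, 0), radius 1/8
s4: after 2 affine steps, its disk has center (0, -5/12), radius 1/60
s2: after 3 affine steps, its disk has center (5/54, -55/108), radius 1/432
s1: after 3 affine steps, its disk has center (1/12, -53/108), radius 1/324


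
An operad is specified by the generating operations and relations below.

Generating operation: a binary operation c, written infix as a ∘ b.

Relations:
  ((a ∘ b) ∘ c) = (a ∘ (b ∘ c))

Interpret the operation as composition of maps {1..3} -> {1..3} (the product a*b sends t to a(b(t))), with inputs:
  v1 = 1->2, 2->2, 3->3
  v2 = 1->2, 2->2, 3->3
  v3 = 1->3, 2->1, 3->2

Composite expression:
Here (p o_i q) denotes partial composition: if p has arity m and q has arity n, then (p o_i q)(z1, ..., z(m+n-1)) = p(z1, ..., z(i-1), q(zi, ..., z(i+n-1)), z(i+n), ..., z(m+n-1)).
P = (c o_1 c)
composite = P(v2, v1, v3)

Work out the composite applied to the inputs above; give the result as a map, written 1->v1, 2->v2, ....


1->3, 2->2, 3->2

(v2 ∘ v1) = 1->2, 2->2, 3->3
((v2 ∘ v1) ∘ v3) = 1->3, 2->2, 3->2


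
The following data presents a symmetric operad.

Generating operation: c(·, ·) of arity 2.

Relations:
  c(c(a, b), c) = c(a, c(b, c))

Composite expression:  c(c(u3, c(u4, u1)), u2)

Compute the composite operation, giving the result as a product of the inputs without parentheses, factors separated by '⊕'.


u3 ⊕ u4 ⊕ u1 ⊕ u2

All parenthesizations of c agree; list the u-inputs left to right.
c(u4, u1) spells out as u4 ⊕ u1
c(u3, c(u4, u1)) spells out as u3 ⊕ u4 ⊕ u1
c(c(u3, c(u4, u1)), u2) spells out as u3 ⊕ u4 ⊕ u1 ⊕ u2


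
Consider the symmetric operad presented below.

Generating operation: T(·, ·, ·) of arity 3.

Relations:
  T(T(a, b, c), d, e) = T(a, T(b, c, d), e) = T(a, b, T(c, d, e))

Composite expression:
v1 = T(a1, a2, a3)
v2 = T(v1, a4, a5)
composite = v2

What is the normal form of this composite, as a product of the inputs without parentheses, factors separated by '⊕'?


a1 ⊕ a2 ⊕ a3 ⊕ a4 ⊕ a5

Key point: T is associative — brackets drop, the a-order remains.
T(a1, a2, a3) reduces to a1 ⊕ a2 ⊕ a3
T(T(a1, a2, a3), a4, a5) reduces to a1 ⊕ a2 ⊕ a3 ⊕ a4 ⊕ a5


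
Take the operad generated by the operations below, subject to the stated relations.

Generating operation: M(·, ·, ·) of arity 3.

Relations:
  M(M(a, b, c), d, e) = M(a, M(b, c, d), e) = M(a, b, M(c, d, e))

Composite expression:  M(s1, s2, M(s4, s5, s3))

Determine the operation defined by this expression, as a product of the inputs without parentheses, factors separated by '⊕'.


s1 ⊕ s2 ⊕ s4 ⊕ s5 ⊕ s3

All parenthesizations of M agree; list the s-inputs left to right.
M(s4, s5, s3) unparenthesizes to s4 ⊕ s5 ⊕ s3
M(s1, s2, M(s4, s5, s3)) unparenthesizes to s1 ⊕ s2 ⊕ s4 ⊕ s5 ⊕ s3


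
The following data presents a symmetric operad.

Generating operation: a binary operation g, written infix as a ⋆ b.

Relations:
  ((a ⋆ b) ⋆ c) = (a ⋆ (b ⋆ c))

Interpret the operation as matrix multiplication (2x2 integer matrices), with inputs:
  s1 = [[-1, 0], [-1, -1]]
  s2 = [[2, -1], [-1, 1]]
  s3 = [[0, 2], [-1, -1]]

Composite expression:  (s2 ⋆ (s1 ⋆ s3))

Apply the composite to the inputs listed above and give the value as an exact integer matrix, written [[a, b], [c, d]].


[[-1, -3], [1, 1]]

(s1 ⋆ s3) = [[0, -2], [1, -1]]
(s2 ⋆ (s1 ⋆ s3)) = [[-1, -3], [1, 1]]


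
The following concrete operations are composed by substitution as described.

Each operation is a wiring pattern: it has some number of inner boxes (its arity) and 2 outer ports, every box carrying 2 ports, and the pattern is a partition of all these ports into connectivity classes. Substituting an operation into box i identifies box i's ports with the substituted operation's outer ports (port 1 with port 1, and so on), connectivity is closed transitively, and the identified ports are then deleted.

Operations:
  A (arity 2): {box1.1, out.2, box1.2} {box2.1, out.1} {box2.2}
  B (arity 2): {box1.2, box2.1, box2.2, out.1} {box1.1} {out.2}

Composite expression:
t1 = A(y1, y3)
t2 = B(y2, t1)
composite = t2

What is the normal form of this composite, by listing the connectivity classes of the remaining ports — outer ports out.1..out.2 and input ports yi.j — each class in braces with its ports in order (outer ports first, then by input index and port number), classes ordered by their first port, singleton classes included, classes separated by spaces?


{out.1, y1.1, y1.2, y2.2, y3.1} {out.2} {y2.1} {y3.2}
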